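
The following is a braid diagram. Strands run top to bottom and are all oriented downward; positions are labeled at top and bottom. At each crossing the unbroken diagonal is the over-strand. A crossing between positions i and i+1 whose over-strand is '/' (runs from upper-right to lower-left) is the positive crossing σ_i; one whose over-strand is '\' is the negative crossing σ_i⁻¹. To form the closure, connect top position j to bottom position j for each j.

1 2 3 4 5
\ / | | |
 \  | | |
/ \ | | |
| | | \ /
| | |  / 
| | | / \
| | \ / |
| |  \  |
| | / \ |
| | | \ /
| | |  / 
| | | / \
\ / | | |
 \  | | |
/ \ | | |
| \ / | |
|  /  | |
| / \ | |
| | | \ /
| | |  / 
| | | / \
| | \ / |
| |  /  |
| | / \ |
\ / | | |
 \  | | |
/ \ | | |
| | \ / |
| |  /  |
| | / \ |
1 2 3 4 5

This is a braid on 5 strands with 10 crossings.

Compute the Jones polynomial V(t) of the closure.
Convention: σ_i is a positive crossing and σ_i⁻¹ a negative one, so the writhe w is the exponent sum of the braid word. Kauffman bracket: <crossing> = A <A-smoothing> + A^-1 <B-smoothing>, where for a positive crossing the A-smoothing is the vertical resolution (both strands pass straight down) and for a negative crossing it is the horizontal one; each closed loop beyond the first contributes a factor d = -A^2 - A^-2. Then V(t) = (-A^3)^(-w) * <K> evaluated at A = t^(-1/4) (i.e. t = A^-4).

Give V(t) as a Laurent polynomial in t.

-t^5 + t^4 - 2*t^3 + 4*t^2 - 3*t + 4 - 3*t^-1 + 2*t^-2 - t^-3

Derivation:
Reading the diagram top to bottom ('/'-over between positions i,i+1 = s_i, '\'-over = s_i^-1): braid word = s1^-1 s4 s3^-1 s4 s1^-1 s2 s4 s3 s1^-1 s3.
Braid: s1^-1 s4 s3^-1 s4 s1^-1 s2 s4 s3 s1^-1 s3 on 5 strands, 10 crossings.
Writhe w = (#positive) - (#negative) = 6 - 4 = 2.
State-sum expansion of <K>. There are 2^10 = 1024 states.
Smooth each crossing (0=||, 1=⌣⌢); contribution A^(Σ sign_k(1-2s_k)) * d^(L-1).
Tabulate the states by total A-exponent and number of loops L (A-exp: L × count):
  A^10: L=5 ×1
  A^8: L=4 ×7, L=6 ×3
  A^6: L=3 ×18, L=5 ×26, L=7 ×1
  A^4: L=2 ×21, L=4 ×85, L=6 ×14
  A^2: L=1 ×9, L=3 ×137, L=5 ×62, L=7 ×2
  A^0: L=2 ×105, L=4 ×132, L=6 ×15
  A^-2: L=1 ×30, L=3 ×132, L=5 ×47, L=7 ×1
  A^-4: L=2 ×49, L=4 ×65, L=6 ×6
  A^-6: L=3 ×31, L=5 ×14
  A^-8: L=4 ×9, L=6 ×1
  A^-10: L=5 ×1
Each group contributes A^e * Σ count * d^(L-1):
Powers of d = -A^2 - A^-2: d^2 = A^4 + 2 + A^-4; d^3 = -A^6 - 3*A^2 - 3*A^-2 - A^-6; d^4 = A^8 + 4*A^4 + 6 + 4*A^-4 + A^-8; d^5 = -A^10 - 5*A^6 - 10*A^2 - 10*A^-2 - 5*A^-6 - A^-10; d^6 = A^12 + 6*A^8 + 15*A^4 + 20 + 15*A^-4 + 6*A^-8 + A^-12.
  A^10 * (d^4) = A^18 + 4*A^14 + 6*A^10 + 4*A^6 + A^2
  A^8 * (7*d^3 + 3*d^5) = -3*A^18 - 22*A^14 - 51*A^10 - 51*A^6 - 22*A^2 - 3*A^-2
  A^6 * (18*d^2 + 26*d^4 + d^6) = A^18 + 32*A^14 + 137*A^10 + 212*A^6 + 137*A^2 + 32*A^-2 + A^-6
  A^4 * (21*d + 85*d^3 + 14*d^5) = -14*A^14 - 155*A^10 - 416*A^6 - 416*A^2 - 155*A^-2 - 14*A^-6
  A^2 * (9 + 137*d^2 + 62*d^4 + 2*d^6) = 2*A^14 + 74*A^10 + 415*A^6 + 695*A^2 + 415*A^-2 + 74*A^-6 + 2*A^-10
  A^0 * (105*d + 132*d^3 + 15*d^5) = -15*A^10 - 207*A^6 - 651*A^2 - 651*A^-2 - 207*A^-6 - 15*A^-10
  A^-2 * (30 + 132*d^2 + 47*d^4 + d^6) = A^10 + 53*A^6 + 335*A^2 + 596*A^-2 + 335*A^-6 + 53*A^-10 + A^-14
  A^-4 * (49*d + 65*d^3 + 6*d^5) = -6*A^6 - 95*A^2 - 304*A^-2 - 304*A^-6 - 95*A^-10 - 6*A^-14
  A^-6 * (31*d^2 + 14*d^4) = 14*A^2 + 87*A^-2 + 146*A^-6 + 87*A^-10 + 14*A^-14
  A^-8 * (9*d^3 + d^5) = -A^2 - 14*A^-2 - 37*A^-6 - 37*A^-10 - 14*A^-14 - A^-18
  A^-10 * (d^4) = A^-2 + 4*A^-6 + 6*A^-10 + 4*A^-14 + A^-18
Summing the groups: <K> = -A^18 + 2*A^14 - 3*A^10 + 4*A^6 - 3*A^2 + 4*A^-2 - 2*A^-6 + A^-10 - A^-14
Normalise by the writhe: (-A^3)^(-w) = (-A^3)^(-2) = A^-6, so f(A) = A^-6 * <K> = -A^12 + 2*A^8 - 3*A^4 + 4 - 3*A^-4 + 4*A^-8 - 2*A^-12 + A^-16 - A^-20.
Substitute A = t^(-1/4), i.e. A^e → t^(-e/4): V(t) = -t^5 + t^4 - 2*t^3 + 4*t^2 - 3*t + 4 - 3*t^-1 + 2*t^-2 - t^-3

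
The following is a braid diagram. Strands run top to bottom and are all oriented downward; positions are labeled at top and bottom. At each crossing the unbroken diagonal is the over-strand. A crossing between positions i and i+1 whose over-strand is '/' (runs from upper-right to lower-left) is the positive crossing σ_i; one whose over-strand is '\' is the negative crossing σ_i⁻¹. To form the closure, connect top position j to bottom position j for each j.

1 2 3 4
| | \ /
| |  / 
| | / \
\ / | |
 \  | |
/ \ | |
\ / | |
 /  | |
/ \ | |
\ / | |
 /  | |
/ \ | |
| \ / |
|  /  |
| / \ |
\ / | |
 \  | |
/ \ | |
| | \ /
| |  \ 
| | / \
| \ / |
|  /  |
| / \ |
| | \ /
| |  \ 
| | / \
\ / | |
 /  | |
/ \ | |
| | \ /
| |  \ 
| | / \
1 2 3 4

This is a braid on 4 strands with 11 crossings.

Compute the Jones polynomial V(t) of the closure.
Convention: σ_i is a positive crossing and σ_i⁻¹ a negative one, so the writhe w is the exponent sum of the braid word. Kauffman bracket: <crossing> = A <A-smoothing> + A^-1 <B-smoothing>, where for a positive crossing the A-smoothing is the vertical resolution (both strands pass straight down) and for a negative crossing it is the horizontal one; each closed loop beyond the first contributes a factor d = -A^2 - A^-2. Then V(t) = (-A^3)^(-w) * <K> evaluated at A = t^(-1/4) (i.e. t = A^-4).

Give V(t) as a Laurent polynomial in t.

Reading the diagram top to bottom ('/'-over between positions i,i+1 = s_i, '\'-over = s_i^-1): braid word = s3 s1^-1 s1 s1 s2 s1^-1 s3^-1 s2 s3^-1 s1 s3^-1.
The presented braid s3 s1^-1 s1 s1 s2 s1^-1 s3^-1 s2 s3^-1 s1 s3^-1 on 4 strands reduces by inverse Markov moves (closure unchanged at each step):
  Deconjugate: the word is γ·β·γ⁻¹ with γ = s3 s1^-1 (prefix) and γ⁻¹ = s1 s3^-1 (suffix); strip both.
Reduced to β = s1 s1 s2 s1^-1 s3^-1 s2 s3^-1 on 4 strands, 7 crossings.
Compute on β:
Braid: s1 s1 s2 s1^-1 s3^-1 s2 s3^-1 on 4 strands, 7 crossings.
Writhe w = (#positive) - (#negative) = 4 - 3 = 1.
Enumerate smoothing states for the bracket polynomial. There are 2^7 = 128 states.
For each crossing: s=0 is the vertical smoothing, s=1 horizontal. Crossing k contributes A^(sign_k * (1 - 2*s_k)); loop factor d = -A^2 - A^-2.
Tabulate the states by total A-exponent and number of loops L (A-exp: L × count):
  A^7: L=3 ×1
  A^5: L=2 ×4, L=4 ×3
  A^3: L=1 ×5, L=3 ×15, L=5 ×1
  A^1: L=2 ×27, L=4 ×8
  A^-1: L=1 ×14, L=3 ×20, L=5 ×1
  A^-3: L=2 ×17, L=4 ×4
  A^-5: L=3 ×7
  A^-7: L=4 ×1
Each group contributes A^e * Σ count * d^(L-1):
Powers of d = -A^2 - A^-2: d^2 = A^4 + 2 + A^-4; d^3 = -A^6 - 3*A^2 - 3*A^-2 - A^-6; d^4 = A^8 + 4*A^4 + 6 + 4*A^-4 + A^-8.
  A^7 * (d^2) = A^11 + 2*A^7 + A^3
  A^5 * (4*d + 3*d^3) = -3*A^11 - 13*A^7 - 13*A^3 - 3*A^-1
  A^3 * (5 + 15*d^2 + d^4) = A^11 + 19*A^7 + 41*A^3 + 19*A^-1 + A^-5
  A^1 * (27*d + 8*d^3) = -8*A^7 - 51*A^3 - 51*A^-1 - 8*A^-5
  A^-1 * (14 + 20*d^2 + d^4) = A^7 + 24*A^3 + 60*A^-1 + 24*A^-5 + A^-9
  A^-3 * (17*d + 4*d^3) = -4*A^3 - 29*A^-1 - 29*A^-5 - 4*A^-9
  A^-5 * (7*d^2) = 7*A^-1 + 14*A^-5 + 7*A^-9
  A^-7 * (d^3) = -A^-1 - 3*A^-5 - 3*A^-9 - A^-13
Summing the groups: <K> = -A^11 + A^7 - 2*A^3 + 2*A^-1 - A^-5 + A^-9 - A^-13
Normalise by the writhe: (-A^3)^(-w) = (-A^3)^(-1) = -A^-3, so f(A) = -A^-3 * <K> = A^8 - A^4 + 2 - 2*A^-4 + A^-8 - A^-12 + A^-16.
Substitute A = t^(-1/4), i.e. A^e → t^(-e/4): V(t) = t^4 - t^3 + t^2 - 2*t + 2 - t^-1 + t^-2

Answer: t^4 - t^3 + t^2 - 2*t + 2 - t^-1 + t^-2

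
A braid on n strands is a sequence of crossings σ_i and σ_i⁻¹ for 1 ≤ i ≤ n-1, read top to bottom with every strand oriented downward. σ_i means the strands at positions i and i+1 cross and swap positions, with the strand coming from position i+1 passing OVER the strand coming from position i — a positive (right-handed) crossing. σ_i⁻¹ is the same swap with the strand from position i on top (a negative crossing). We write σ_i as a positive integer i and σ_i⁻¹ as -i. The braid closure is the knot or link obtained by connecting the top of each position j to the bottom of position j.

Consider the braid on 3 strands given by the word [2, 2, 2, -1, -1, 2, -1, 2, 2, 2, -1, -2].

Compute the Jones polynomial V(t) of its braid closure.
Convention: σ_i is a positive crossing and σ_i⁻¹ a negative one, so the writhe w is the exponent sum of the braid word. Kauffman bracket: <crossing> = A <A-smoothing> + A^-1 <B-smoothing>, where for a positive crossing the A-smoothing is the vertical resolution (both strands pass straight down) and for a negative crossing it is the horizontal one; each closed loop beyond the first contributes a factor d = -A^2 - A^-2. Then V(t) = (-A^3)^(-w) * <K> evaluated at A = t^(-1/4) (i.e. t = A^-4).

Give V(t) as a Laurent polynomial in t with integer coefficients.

The presented braid s2 s2 s2 s1^-1 s1^-1 s2 s1^-1 s2 s2 s2 s1^-1 s2^-1 on 3 strands reduces by inverse Markov moves (closure unchanged at each step):
  Deconjugate: the word is γ·β·γ⁻¹ with γ = s2 (prefix) and γ⁻¹ = s2^-1 (suffix); strip both.
Reduced to β = s2 s2 s1^-1 s1^-1 s2 s1^-1 s2 s2 s2 s1^-1 on 3 strands, 10 crossings.
Compute on β:
Braid: s2 s2 s1^-1 s1^-1 s2 s1^-1 s2 s2 s2 s1^-1 on 3 strands, 10 crossings.
Writhe w = (#positive) - (#negative) = 6 - 4 = 2.
Enumerate smoothing states for the bracket polynomial. There are 2^10 = 1024 states.
Smooth each crossing (0=||, 1=⌣⌢); contribution A^(Σ sign_k(1-2s_k)) * d^(L-1).
Tabulate the states by total A-exponent and number of loops L (A-exp: L × count):
  A^10: L=5 ×1
  A^8: L=4 ×10
  A^6: L=3 ×41, L=5 ×4
  A^4: L=2 ×81, L=4 ×38, L=6 ×1
  A^2: L=1 ×71, L=3 ×117, L=5 ×22
  A^0: L=2 ×154, L=4 ×91, L=6 ×7
  A^-2: L=3 ×168, L=5 ×41, L=7 ×1
  A^-4: L=4 ×110, L=6 ×10
  A^-6: L=5 ×44, L=7 ×1
  A^-8: L=6 ×10
  A^-10: L=7 ×1
Each group contributes A^e * Σ count * d^(L-1):
Powers of d = -A^2 - A^-2: d^2 = A^4 + 2 + A^-4; d^3 = -A^6 - 3*A^2 - 3*A^-2 - A^-6; d^4 = A^8 + 4*A^4 + 6 + 4*A^-4 + A^-8; d^5 = -A^10 - 5*A^6 - 10*A^2 - 10*A^-2 - 5*A^-6 - A^-10; d^6 = A^12 + 6*A^8 + 15*A^4 + 20 + 15*A^-4 + 6*A^-8 + A^-12.
  A^10 * (d^4) = A^18 + 4*A^14 + 6*A^10 + 4*A^6 + A^2
  A^8 * (10*d^3) = -10*A^14 - 30*A^10 - 30*A^6 - 10*A^2
  A^6 * (41*d^2 + 4*d^4) = 4*A^14 + 57*A^10 + 106*A^6 + 57*A^2 + 4*A^-2
  A^4 * (81*d + 38*d^3 + d^5) = -A^14 - 43*A^10 - 205*A^6 - 205*A^2 - 43*A^-2 - A^-6
  A^2 * (71 + 117*d^2 + 22*d^4) = 22*A^10 + 205*A^6 + 437*A^2 + 205*A^-2 + 22*A^-6
  A^0 * (154*d + 91*d^3 + 7*d^5) = -7*A^10 - 126*A^6 - 497*A^2 - 497*A^-2 - 126*A^-6 - 7*A^-10
  A^-2 * (168*d^2 + 41*d^4 + d^6) = A^10 + 47*A^6 + 347*A^2 + 602*A^-2 + 347*A^-6 + 47*A^-10 + A^-14
  A^-4 * (110*d^3 + 10*d^5) = -10*A^6 - 160*A^2 - 430*A^-2 - 430*A^-6 - 160*A^-10 - 10*A^-14
  A^-6 * (44*d^4 + d^6) = A^6 + 50*A^2 + 191*A^-2 + 284*A^-6 + 191*A^-10 + 50*A^-14 + A^-18
  A^-8 * (10*d^5) = -10*A^2 - 50*A^-2 - 100*A^-6 - 100*A^-10 - 50*A^-14 - 10*A^-18
  A^-10 * (d^6) = A^2 + 6*A^-2 + 15*A^-6 + 20*A^-10 + 15*A^-14 + 6*A^-18 + A^-22
Summing the groups: <K> = A^18 - 3*A^14 + 6*A^10 - 8*A^6 + 11*A^2 - 12*A^-2 + 11*A^-6 - 9*A^-10 + 6*A^-14 - 3*A^-18 + A^-22
Normalise by the writhe: (-A^3)^(-w) = (-A^3)^(-2) = A^-6, so f(A) = A^-6 * <K> = A^12 - 3*A^8 + 6*A^4 - 8 + 11*A^-4 - 12*A^-8 + 11*A^-12 - 9*A^-16 + 6*A^-20 - 3*A^-24 + A^-28.
Substitute A = t^(-1/4), i.e. A^e → t^(-e/4): V(t) = t^7 - 3*t^6 + 6*t^5 - 9*t^4 + 11*t^3 - 12*t^2 + 11*t - 8 + 6*t^-1 - 3*t^-2 + t^-3

Answer: t^7 - 3*t^6 + 6*t^5 - 9*t^4 + 11*t^3 - 12*t^2 + 11*t - 8 + 6*t^-1 - 3*t^-2 + t^-3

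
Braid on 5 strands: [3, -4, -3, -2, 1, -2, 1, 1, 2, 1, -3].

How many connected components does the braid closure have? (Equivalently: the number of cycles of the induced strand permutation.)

2

Derivation:
Track the strand permutation on 5 strands, starting from identity.
  step 1: s3 swaps positions 3,4 -> [1 2 4 3 5]
  step 2: s4^-1 swaps positions 4,5 -> [1 2 4 5 3]
  step 3: s3^-1 swaps positions 3,4 -> [1 2 5 4 3]
  step 4: s2^-1 swaps positions 2,3 -> [1 5 2 4 3]
  step 5: s1 swaps positions 1,2 -> [5 1 2 4 3]
  step 6: s2^-1 swaps positions 2,3 -> [5 2 1 4 3]
  step 7: s1 swaps positions 1,2 -> [2 5 1 4 3]
  step 8: s1 swaps positions 1,2 -> [5 2 1 4 3]
  step 9: s2 swaps positions 2,3 -> [5 1 2 4 3]
  step 10: s1 swaps positions 1,2 -> [1 5 2 4 3]
  step 11: s3^-1 swaps positions 3,4 -> [1 5 4 2 3]
Final permutation (position -> original strand): [1 5 4 2 3]
Closure components = cycle count of this permutation = 2.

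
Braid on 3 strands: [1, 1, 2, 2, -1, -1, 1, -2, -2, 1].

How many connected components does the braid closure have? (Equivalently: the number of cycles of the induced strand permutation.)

Track the strand permutation on 3 strands, starting from identity.
  step 1: s1 swaps positions 1,2 -> [2 1 3]
  step 2: s1 swaps positions 1,2 -> [1 2 3]
  step 3: s2 swaps positions 2,3 -> [1 3 2]
  step 4: s2 swaps positions 2,3 -> [1 2 3]
  step 5: s1^-1 swaps positions 1,2 -> [2 1 3]
  step 6: s1^-1 swaps positions 1,2 -> [1 2 3]
  step 7: s1 swaps positions 1,2 -> [2 1 3]
  step 8: s2^-1 swaps positions 2,3 -> [2 3 1]
  step 9: s2^-1 swaps positions 2,3 -> [2 1 3]
  step 10: s1 swaps positions 1,2 -> [1 2 3]
Final permutation (position -> original strand): [1 2 3]
Closure components = cycle count of this permutation = 3.

Answer: 3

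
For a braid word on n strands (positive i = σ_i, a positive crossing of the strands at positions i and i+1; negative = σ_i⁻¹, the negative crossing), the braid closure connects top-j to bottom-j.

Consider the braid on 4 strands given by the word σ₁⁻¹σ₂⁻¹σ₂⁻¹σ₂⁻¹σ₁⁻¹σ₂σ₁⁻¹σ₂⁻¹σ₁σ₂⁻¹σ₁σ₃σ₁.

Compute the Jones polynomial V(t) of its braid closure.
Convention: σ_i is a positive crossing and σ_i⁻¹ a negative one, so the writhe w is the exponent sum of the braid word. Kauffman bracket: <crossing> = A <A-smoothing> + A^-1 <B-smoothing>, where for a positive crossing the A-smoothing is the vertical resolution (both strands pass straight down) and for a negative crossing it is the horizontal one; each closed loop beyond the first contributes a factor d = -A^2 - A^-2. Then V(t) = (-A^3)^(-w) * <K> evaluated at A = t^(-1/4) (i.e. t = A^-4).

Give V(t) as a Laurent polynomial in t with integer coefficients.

The presented braid s1^-1 s2^-1 s2^-1 s2^-1 s1^-1 s2 s1^-1 s2^-1 s1 s2^-1 s1 s3 s1 on 4 strands reduces by inverse Markov moves (closure unchanged at each step):
  Deconjugate: the word is γ·β·γ⁻¹ with γ = s1^-1 (prefix) and γ⁻¹ = s1 (suffix); strip both.
  Destabilize: the word has the form β·s3 where s3 occurs only as the final letter (β ∈ B_3); drop it and the last strand → 3 strands.
Reduced to β = s2^-1 s2^-1 s2^-1 s1^-1 s2 s1^-1 s2^-1 s1 s2^-1 s1 on 3 strands, 10 crossings.
Compute on β:
Braid: s2^-1 s2^-1 s2^-1 s1^-1 s2 s1^-1 s2^-1 s1 s2^-1 s1 on 3 strands, 10 crossings.
Writhe w = (#positive) - (#negative) = 3 - 7 = -4.
State-sum expansion of <K>. There are 2^10 = 1024 states.
Each crossing splits two ways (0=vertical, 1=horizontal). The state's weight is A^(#A-smoothings - #B-smoothings) * d^(loops - 1).
Tabulate the states by total A-exponent and number of loops L (A-exp: L × count):
  A^10: L=6 ×1
  A^8: L=5 ×10
  A^6: L=4 ×41, L=6 ×4
  A^4: L=3 ×88, L=5 ×31, L=7 ×1
  A^2: L=2 ×102, L=4 ×99, L=6 ×9
  A^0: L=1 ×54, L=3 ×162, L=5 ×36
  A^-2: L=2 ×134, L=4 ×74, L=6 ×2
  A^-4: L=1 ×30, L=3 ×82, L=5 ×8
  A^-6: L=2 ×32, L=4 ×13
  A^-8: L=1 ×3, L=3 ×7
  A^-10: L=2 ×1
Each group contributes A^e * Σ count * d^(L-1):
Powers of d = -A^2 - A^-2: d^2 = A^4 + 2 + A^-4; d^3 = -A^6 - 3*A^2 - 3*A^-2 - A^-6; d^4 = A^8 + 4*A^4 + 6 + 4*A^-4 + A^-8; d^5 = -A^10 - 5*A^6 - 10*A^2 - 10*A^-2 - 5*A^-6 - A^-10; d^6 = A^12 + 6*A^8 + 15*A^4 + 20 + 15*A^-4 + 6*A^-8 + A^-12.
  A^10 * (d^5) = -A^20 - 5*A^16 - 10*A^12 - 10*A^8 - 5*A^4 - 1
  A^8 * (10*d^4) = 10*A^16 + 40*A^12 + 60*A^8 + 40*A^4 + 10
  A^6 * (41*d^3 + 4*d^5) = -4*A^16 - 61*A^12 - 163*A^8 - 163*A^4 - 61 - 4*A^-4
  A^4 * (88*d^2 + 31*d^4 + d^6) = A^16 + 37*A^12 + 227*A^8 + 382*A^4 + 227 + 37*A^-4 + A^-8
  A^2 * (102*d + 99*d^3 + 9*d^5) = -9*A^12 - 144*A^8 - 489*A^4 - 489 - 144*A^-4 - 9*A^-8
  A^0 * (54 + 162*d^2 + 36*d^4) = 36*A^8 + 306*A^4 + 594 + 306*A^-4 + 36*A^-8
  A^-2 * (134*d + 74*d^3 + 2*d^5) = -2*A^8 - 84*A^4 - 376 - 376*A^-4 - 84*A^-8 - 2*A^-12
  A^-4 * (30 + 82*d^2 + 8*d^4) = 8*A^4 + 114 + 242*A^-4 + 114*A^-8 + 8*A^-12
  A^-6 * (32*d + 13*d^3) = -13 - 71*A^-4 - 71*A^-8 - 13*A^-12
  A^-8 * (3 + 7*d^2) = 7*A^-4 + 17*A^-8 + 7*A^-12
  A^-10 * (d) = -A^-8 - A^-12
Summing the groups: <K> = -A^20 + 2*A^16 - 3*A^12 + 4*A^8 - 5*A^4 + 5 - 3*A^-4 + 3*A^-8 - A^-12
Normalise by the writhe: (-A^3)^(-w) = (-A^3)^(4) = A^12, so f(A) = A^12 * <K> = -A^32 + 2*A^28 - 3*A^24 + 4*A^20 - 5*A^16 + 5*A^12 - 3*A^8 + 3*A^4 - 1.
Substitute A = t^(-1/4), i.e. A^e → t^(-e/4): V(t) = -1 + 3*t^-1 - 3*t^-2 + 5*t^-3 - 5*t^-4 + 4*t^-5 - 3*t^-6 + 2*t^-7 - t^-8

Answer: -1 + 3*t^-1 - 3*t^-2 + 5*t^-3 - 5*t^-4 + 4*t^-5 - 3*t^-6 + 2*t^-7 - t^-8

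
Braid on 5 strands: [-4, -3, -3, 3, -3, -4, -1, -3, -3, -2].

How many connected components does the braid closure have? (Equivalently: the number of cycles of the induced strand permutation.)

Track the strand permutation on 5 strands, starting from identity.
  step 1: s4^-1 swaps positions 4,5 -> [1 2 3 5 4]
  step 2: s3^-1 swaps positions 3,4 -> [1 2 5 3 4]
  step 3: s3^-1 swaps positions 3,4 -> [1 2 3 5 4]
  step 4: s3 swaps positions 3,4 -> [1 2 5 3 4]
  step 5: s3^-1 swaps positions 3,4 -> [1 2 3 5 4]
  step 6: s4^-1 swaps positions 4,5 -> [1 2 3 4 5]
  step 7: s1^-1 swaps positions 1,2 -> [2 1 3 4 5]
  step 8: s3^-1 swaps positions 3,4 -> [2 1 4 3 5]
  step 9: s3^-1 swaps positions 3,4 -> [2 1 3 4 5]
  step 10: s2^-1 swaps positions 2,3 -> [2 3 1 4 5]
Final permutation (position -> original strand): [2 3 1 4 5]
Closure components = cycle count of this permutation = 3.

Answer: 3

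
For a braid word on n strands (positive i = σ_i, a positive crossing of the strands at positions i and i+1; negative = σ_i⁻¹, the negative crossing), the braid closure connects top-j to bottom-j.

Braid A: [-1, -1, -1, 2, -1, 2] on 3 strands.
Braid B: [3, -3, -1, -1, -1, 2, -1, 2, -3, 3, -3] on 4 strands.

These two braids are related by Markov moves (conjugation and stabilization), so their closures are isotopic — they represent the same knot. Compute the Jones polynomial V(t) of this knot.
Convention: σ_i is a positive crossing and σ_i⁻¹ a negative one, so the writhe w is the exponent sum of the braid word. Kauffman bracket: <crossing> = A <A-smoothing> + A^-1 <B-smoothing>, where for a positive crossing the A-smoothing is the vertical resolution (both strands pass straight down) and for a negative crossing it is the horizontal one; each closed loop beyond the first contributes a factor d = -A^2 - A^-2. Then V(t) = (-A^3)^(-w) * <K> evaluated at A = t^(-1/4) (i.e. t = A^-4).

t - 1 + 2*t^-1 - 2*t^-2 + 2*t^-3 - 2*t^-4 + t^-5

Derivation:
Markov-equivalent braids have isotopic closures, hence identical knot invariants. Strip the Markov moves from each word to reach a common short braid β, then compute V(t) once on β.
Braid A: s1^-1 s1^-1 s1^-1 s2 s1^-1 s2 on 3 strands has no conjugating prefix/suffix or stabilization to strip; take β = s1^-1 s1^-1 s1^-1 s2 s1^-1 s2.
Braid B: s3 s3^-1 s1^-1 s1^-1 s1^-1 s2 s1^-1 s2 s3^-1 s3 s3^-1 on 4 strands reduces by inverse Markov moves (closure unchanged at each step):
  Deconjugate: the word is γ·β·γ⁻¹ with γ = s3 s3^-1 (prefix) and γ⁻¹ = s3 s3^-1 (suffix); strip both.
  Destabilize: the word has the form β·s3^-1 where s3^-1 occurs only as the final letter (β ∈ B_3); drop it and the last strand → 3 strands.
Reduced to β = s1^-1 s1^-1 s1^-1 s2 s1^-1 s2 on 3 strands, 6 crossings.
Both give the same β = s1^-1 s1^-1 s1^-1 s2 s1^-1 s2 on 3 strands, so one state sum suffices:
Braid: s1^-1 s1^-1 s1^-1 s2 s1^-1 s2 on 3 strands, 6 crossings.
Writhe w = (#positive) - (#negative) = 2 - 4 = -2.
State-sum expansion of <K>. There are 2^6 = 64 states.
Each crossing splits two ways (0=vertical, 1=horizontal). The state's weight is A^(#A-smoothings - #B-smoothings) * d^(loops - 1).
Tabulate the states by total A-exponent and number of loops L (A-exp: L × count):
  A^6: L=5 ×1
  A^4: L=4 ×6
  A^2: L=3 ×15
  A^0: L=2 ×19, L=4 ×1
  A^-2: L=1 ×11, L=3 ×4
  A^-4: L=2 ×6
  A^-6: L=3 ×1
Each group contributes A^e * Σ count * d^(L-1):
Powers of d = -A^2 - A^-2: d^2 = A^4 + 2 + A^-4; d^3 = -A^6 - 3*A^2 - 3*A^-2 - A^-6; d^4 = A^8 + 4*A^4 + 6 + 4*A^-4 + A^-8.
  A^6 * (d^4) = A^14 + 4*A^10 + 6*A^6 + 4*A^2 + A^-2
  A^4 * (6*d^3) = -6*A^10 - 18*A^6 - 18*A^2 - 6*A^-2
  A^2 * (15*d^2) = 15*A^6 + 30*A^2 + 15*A^-2
  A^0 * (19*d + d^3) = -A^6 - 22*A^2 - 22*A^-2 - A^-6
  A^-2 * (11 + 4*d^2) = 4*A^2 + 19*A^-2 + 4*A^-6
  A^-4 * (6*d) = -6*A^-2 - 6*A^-6
  A^-6 * (d^2) = A^-2 + 2*A^-6 + A^-10
Summing the groups: <K> = A^14 - 2*A^10 + 2*A^6 - 2*A^2 + 2*A^-2 - A^-6 + A^-10
Normalise by the writhe: (-A^3)^(-w) = (-A^3)^(2) = A^6, so f(A) = A^6 * <K> = A^20 - 2*A^16 + 2*A^12 - 2*A^8 + 2*A^4 - 1 + A^-4.
Substitute A = t^(-1/4), i.e. A^e → t^(-e/4): V(t) = t - 1 + 2*t^-1 - 2*t^-2 + 2*t^-3 - 2*t^-4 + t^-5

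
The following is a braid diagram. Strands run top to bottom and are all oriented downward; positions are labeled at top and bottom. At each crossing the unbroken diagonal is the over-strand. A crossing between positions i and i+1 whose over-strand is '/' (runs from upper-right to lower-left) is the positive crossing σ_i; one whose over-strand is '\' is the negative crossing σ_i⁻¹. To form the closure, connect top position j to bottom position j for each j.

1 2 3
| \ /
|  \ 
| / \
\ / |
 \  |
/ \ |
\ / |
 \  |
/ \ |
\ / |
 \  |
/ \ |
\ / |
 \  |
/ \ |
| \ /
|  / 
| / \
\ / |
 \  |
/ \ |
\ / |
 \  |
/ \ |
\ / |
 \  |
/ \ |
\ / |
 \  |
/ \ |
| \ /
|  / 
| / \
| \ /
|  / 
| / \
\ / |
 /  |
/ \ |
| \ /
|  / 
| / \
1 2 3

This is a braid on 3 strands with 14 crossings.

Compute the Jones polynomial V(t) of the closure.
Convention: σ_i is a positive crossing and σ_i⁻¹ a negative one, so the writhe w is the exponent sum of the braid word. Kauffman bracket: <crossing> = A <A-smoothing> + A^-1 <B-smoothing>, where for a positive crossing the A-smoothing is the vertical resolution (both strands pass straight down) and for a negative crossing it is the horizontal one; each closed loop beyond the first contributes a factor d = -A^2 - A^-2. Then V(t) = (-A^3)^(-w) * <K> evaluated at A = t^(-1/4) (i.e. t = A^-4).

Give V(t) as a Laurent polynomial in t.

-t + 2 - 3*t^-1 + 6*t^-2 - 6*t^-3 + 7*t^-4 - 7*t^-5 + 6*t^-6 - 4*t^-7 + 2*t^-8 - t^-9

Derivation:
Reading the diagram top to bottom ('/'-over between positions i,i+1 = s_i, '\'-over = s_i^-1): braid word = s2^-1 s1^-1 s1^-1 s1^-1 s1^-1 s2 s1^-1 s1^-1 s1^-1 s1^-1 s2 s2 s1 s2.
The presented braid s2^-1 s1^-1 s1^-1 s1^-1 s1^-1 s2 s1^-1 s1^-1 s1^-1 s1^-1 s2 s2 s1 s2 on 3 strands reduces by inverse Markov moves (closure unchanged at each step):
  Deconjugate: the word is γ·β·γ⁻¹ with γ = s2^-1 s1^-1 (prefix) and γ⁻¹ = s1 s2 (suffix); strip both.
Reduced to β = s1^-1 s1^-1 s1^-1 s2 s1^-1 s1^-1 s1^-1 s1^-1 s2 s2 on 3 strands, 10 crossings.
Compute on β:
Braid: s1^-1 s1^-1 s1^-1 s2 s1^-1 s1^-1 s1^-1 s1^-1 s2 s2 on 3 strands, 10 crossings.
Writhe w = (#positive) - (#negative) = 3 - 7 = -4.
Computing the Kauffman bracket via state sum. There are 2^10 = 1024 states.
Each crossing splits two ways (0=vertical, 1=horizontal). The state's weight is A^(#A-smoothings - #B-smoothings) * d^(loops - 1).
Tabulate the states by total A-exponent and number of loops L (A-exp: L × count):
  A^10: L=8 ×1
  A^8: L=7 ×10
  A^6: L=6 ×44, L=8 ×1
  A^4: L=5 ×112, L=7 ×8
  A^2: L=4 ×182, L=6 ×28
  A^0: L=3 ×194, L=5 ×58
  A^-2: L=2 ×130, L=4 ×79, L=6 ×1
  A^-4: L=1 ×45, L=3 ×70, L=5 ×5
  A^-6: L=2 ×36, L=4 ×9
  A^-8: L=3 ×10
  A^-10: L=4 ×1
Each group contributes A^e * Σ count * d^(L-1):
Powers of d = -A^2 - A^-2: d^2 = A^4 + 2 + A^-4; d^3 = -A^6 - 3*A^2 - 3*A^-2 - A^-6; d^4 = A^8 + 4*A^4 + 6 + 4*A^-4 + A^-8; d^5 = -A^10 - 5*A^6 - 10*A^2 - 10*A^-2 - 5*A^-6 - A^-10; d^6 = A^12 + 6*A^8 + 15*A^4 + 20 + 15*A^-4 + 6*A^-8 + A^-12; d^7 = -A^14 - 7*A^10 - 21*A^6 - 35*A^2 - 35*A^-2 - 21*A^-6 - 7*A^-10 - A^-14.
  A^10 * (d^7) = -A^24 - 7*A^20 - 21*A^16 - 35*A^12 - 35*A^8 - 21*A^4 - 7 - A^-4
  A^8 * (10*d^6) = 10*A^20 + 60*A^16 + 150*A^12 + 200*A^8 + 150*A^4 + 60 + 10*A^-4
  A^6 * (44*d^5 + d^7) = -A^20 - 51*A^16 - 241*A^12 - 475*A^8 - 475*A^4 - 241 - 51*A^-4 - A^-8
  A^4 * (112*d^4 + 8*d^6) = 8*A^16 + 160*A^12 + 568*A^8 + 832*A^4 + 568 + 160*A^-4 + 8*A^-8
  A^2 * (182*d^3 + 28*d^5) = -28*A^12 - 322*A^8 - 826*A^4 - 826 - 322*A^-4 - 28*A^-8
  A^0 * (194*d^2 + 58*d^4) = 58*A^8 + 426*A^4 + 736 + 426*A^-4 + 58*A^-8
  A^-2 * (130*d + 79*d^3 + d^5) = -A^8 - 84*A^4 - 377 - 377*A^-4 - 84*A^-8 - A^-12
  A^-4 * (45 + 70*d^2 + 5*d^4) = 5*A^4 + 90 + 215*A^-4 + 90*A^-8 + 5*A^-12
  A^-6 * (36*d + 9*d^3) = -9 - 63*A^-4 - 63*A^-8 - 9*A^-12
  A^-8 * (10*d^2) = 10*A^-4 + 20*A^-8 + 10*A^-12
  A^-10 * (d^3) = -A^-4 - 3*A^-8 - 3*A^-12 - A^-16
Summing the groups: <K> = -A^24 + 2*A^20 - 4*A^16 + 6*A^12 - 7*A^8 + 7*A^4 - 6 + 6*A^-4 - 3*A^-8 + 2*A^-12 - A^-16
Normalise by the writhe: (-A^3)^(-w) = (-A^3)^(4) = A^12, so f(A) = A^12 * <K> = -A^36 + 2*A^32 - 4*A^28 + 6*A^24 - 7*A^20 + 7*A^16 - 6*A^12 + 6*A^8 - 3*A^4 + 2 - A^-4.
Substitute A = t^(-1/4), i.e. A^e → t^(-e/4): V(t) = -t + 2 - 3*t^-1 + 6*t^-2 - 6*t^-3 + 7*t^-4 - 7*t^-5 + 6*t^-6 - 4*t^-7 + 2*t^-8 - t^-9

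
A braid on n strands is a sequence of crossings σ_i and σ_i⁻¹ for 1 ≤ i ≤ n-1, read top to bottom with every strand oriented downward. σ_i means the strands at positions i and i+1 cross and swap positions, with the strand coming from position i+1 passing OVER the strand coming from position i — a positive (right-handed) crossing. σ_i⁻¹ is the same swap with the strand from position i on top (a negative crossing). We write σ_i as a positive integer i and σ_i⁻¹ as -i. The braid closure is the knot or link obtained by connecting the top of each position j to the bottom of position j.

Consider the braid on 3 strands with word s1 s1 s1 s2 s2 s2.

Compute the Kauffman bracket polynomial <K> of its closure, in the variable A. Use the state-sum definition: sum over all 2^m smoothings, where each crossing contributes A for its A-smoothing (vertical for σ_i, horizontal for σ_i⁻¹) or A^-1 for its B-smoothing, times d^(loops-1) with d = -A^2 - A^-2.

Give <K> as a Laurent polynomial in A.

Braid: s1 s1 s1 s2 s2 s2 on 3 strands, 6 crossings.
Writhe w = (#positive) - (#negative) = 6 - 0 = 6.
Computing the Kauffman bracket via state sum. There are 2^6 = 64 states.
For each crossing: s=0 is the vertical smoothing, s=1 horizontal. Crossing k contributes A^(sign_k * (1 - 2*s_k)); loop factor d = -A^2 - A^-2.
Tabulate the states by total A-exponent and number of loops L (A-exp: L × count):
  A^6: L=3 ×1
  A^4: L=2 ×6
  A^2: L=1 ×9, L=3 ×6
  A^0: L=2 ×18, L=4 ×2
  A^-2: L=3 ×15
  A^-4: L=4 ×6
  A^-6: L=5 ×1
Each group contributes A^e * Σ count * d^(L-1):
Powers of d = -A^2 - A^-2: d^2 = A^4 + 2 + A^-4; d^3 = -A^6 - 3*A^2 - 3*A^-2 - A^-6; d^4 = A^8 + 4*A^4 + 6 + 4*A^-4 + A^-8.
  A^6 * (d^2) = A^10 + 2*A^6 + A^2
  A^4 * (6*d) = -6*A^6 - 6*A^2
  A^2 * (9 + 6*d^2) = 6*A^6 + 21*A^2 + 6*A^-2
  A^0 * (18*d + 2*d^3) = -2*A^6 - 24*A^2 - 24*A^-2 - 2*A^-6
  A^-2 * (15*d^2) = 15*A^2 + 30*A^-2 + 15*A^-6
  A^-4 * (6*d^3) = -6*A^2 - 18*A^-2 - 18*A^-6 - 6*A^-10
  A^-6 * (d^4) = A^2 + 4*A^-2 + 6*A^-6 + 4*A^-10 + A^-14
Summing the groups: <K> = A^10 + 2*A^2 - 2*A^-2 + A^-6 - 2*A^-10 + A^-14

Answer: A^10 + 2*A^2 - 2*A^-2 + A^-6 - 2*A^-10 + A^-14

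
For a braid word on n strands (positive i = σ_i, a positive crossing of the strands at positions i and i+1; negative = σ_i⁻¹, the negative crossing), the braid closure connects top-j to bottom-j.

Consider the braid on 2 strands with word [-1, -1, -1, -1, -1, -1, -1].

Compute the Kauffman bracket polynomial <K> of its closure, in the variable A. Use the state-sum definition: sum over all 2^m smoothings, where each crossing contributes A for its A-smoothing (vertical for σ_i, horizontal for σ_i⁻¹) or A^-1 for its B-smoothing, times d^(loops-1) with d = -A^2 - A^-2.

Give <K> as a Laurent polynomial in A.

Braid: s1^-1 s1^-1 s1^-1 s1^-1 s1^-1 s1^-1 s1^-1 on 2 strands, 7 crossings.
Writhe w = (#positive) - (#negative) = 0 - 7 = -7.
Computing the Kauffman bracket via state sum. There are 2^7 = 128 states.
Each crossing splits two ways (0=vertical, 1=horizontal). The state's weight is A^(#A-smoothings - #B-smoothings) * d^(loops - 1).
Tabulate the states by total A-exponent and number of loops L (A-exp: L × count):
  A^7: L=7 ×1
  A^5: L=6 ×7
  A^3: L=5 ×21
  A^1: L=4 ×35
  A^-1: L=3 ×35
  A^-3: L=2 ×21
  A^-5: L=1 ×7
  A^-7: L=2 ×1
Each group contributes A^e * Σ count * d^(L-1):
Powers of d = -A^2 - A^-2: d^2 = A^4 + 2 + A^-4; d^3 = -A^6 - 3*A^2 - 3*A^-2 - A^-6; d^4 = A^8 + 4*A^4 + 6 + 4*A^-4 + A^-8; d^5 = -A^10 - 5*A^6 - 10*A^2 - 10*A^-2 - 5*A^-6 - A^-10; d^6 = A^12 + 6*A^8 + 15*A^4 + 20 + 15*A^-4 + 6*A^-8 + A^-12.
  A^7 * (d^6) = A^19 + 6*A^15 + 15*A^11 + 20*A^7 + 15*A^3 + 6*A^-1 + A^-5
  A^5 * (7*d^5) = -7*A^15 - 35*A^11 - 70*A^7 - 70*A^3 - 35*A^-1 - 7*A^-5
  A^3 * (21*d^4) = 21*A^11 + 84*A^7 + 126*A^3 + 84*A^-1 + 21*A^-5
  A^1 * (35*d^3) = -35*A^7 - 105*A^3 - 105*A^-1 - 35*A^-5
  A^-1 * (35*d^2) = 35*A^3 + 70*A^-1 + 35*A^-5
  A^-3 * (21*d) = -21*A^-1 - 21*A^-5
  A^-5 * (7) = 7*A^-5
  A^-7 * (d) = -A^-5 - A^-9
Summing the groups: <K> = A^19 - A^15 + A^11 - A^7 + A^3 - A^-1 - A^-9

Answer: A^19 - A^15 + A^11 - A^7 + A^3 - A^-1 - A^-9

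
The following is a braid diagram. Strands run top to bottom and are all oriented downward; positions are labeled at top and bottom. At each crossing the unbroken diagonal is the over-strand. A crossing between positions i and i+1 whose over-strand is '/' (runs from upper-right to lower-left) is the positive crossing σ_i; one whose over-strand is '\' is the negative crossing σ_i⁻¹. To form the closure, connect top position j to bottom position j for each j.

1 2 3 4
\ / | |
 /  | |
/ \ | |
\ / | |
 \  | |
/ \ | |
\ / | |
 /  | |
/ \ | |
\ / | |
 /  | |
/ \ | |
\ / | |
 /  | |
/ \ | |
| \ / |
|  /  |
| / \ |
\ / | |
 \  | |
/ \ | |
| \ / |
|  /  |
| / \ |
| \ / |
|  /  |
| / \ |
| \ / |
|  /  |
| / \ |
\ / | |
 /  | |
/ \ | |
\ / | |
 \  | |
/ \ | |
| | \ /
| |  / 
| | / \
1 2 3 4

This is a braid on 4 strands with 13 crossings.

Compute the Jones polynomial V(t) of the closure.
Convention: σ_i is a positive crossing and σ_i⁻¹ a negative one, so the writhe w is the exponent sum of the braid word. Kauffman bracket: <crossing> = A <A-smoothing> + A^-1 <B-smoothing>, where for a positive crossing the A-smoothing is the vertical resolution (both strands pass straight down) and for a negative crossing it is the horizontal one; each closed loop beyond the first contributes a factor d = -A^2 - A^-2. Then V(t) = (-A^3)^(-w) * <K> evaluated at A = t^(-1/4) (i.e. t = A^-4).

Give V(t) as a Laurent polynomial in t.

-t^9 + 2*t^8 - 3*t^7 + 3*t^6 - 3*t^5 + 3*t^4 - t^3 + t^2

Derivation:
Reading the diagram top to bottom ('/'-over between positions i,i+1 = s_i, '\'-over = s_i^-1): braid word = s1 s1^-1 s1 s1 s1 s2 s1^-1 s2 s2 s2 s1 s1^-1 s3.
The presented braid s1 s1^-1 s1 s1 s1 s2 s1^-1 s2 s2 s2 s1 s1^-1 s3 on 4 strands reduces by inverse Markov moves (closure unchanged at each step):
  Destabilize: the word has the form β·s3 where s3 occurs only as the final letter (β ∈ B_3); drop it and the last strand → 3 strands.
  Deconjugate: the word is γ·β·γ⁻¹ with γ = s1 (prefix) and γ⁻¹ = s1^-1 (suffix); strip both.
  Deconjugate: the word is γ·β·γ⁻¹ with γ = s1^-1 (prefix) and γ⁻¹ = s1 (suffix); strip both.
Reduced to β = s1 s1 s1 s2 s1^-1 s2 s2 s2 on 3 strands, 8 crossings.
Compute on β:
Braid: s1 s1 s1 s2 s1^-1 s2 s2 s2 on 3 strands, 8 crossings.
Writhe w = (#positive) - (#negative) = 7 - 1 = 6.
State-sum expansion of <K>. There are 2^8 = 256 states.
Each crossing splits two ways (0=vertical, 1=horizontal). The state's weight is A^(#A-smoothings - #B-smoothings) * d^(loops - 1).
Tabulate the states by total A-exponent and number of loops L (A-exp: L × count):
  A^8: L=2 ×1
  A^6: L=1 ×4, L=3 ×4
  A^4: L=2 ×25, L=4 ×3
  A^2: L=1 ×21, L=3 ×34, L=5 ×1
  A^0: L=2 ×48, L=4 ×22
  A^-2: L=3 ×49, L=5 ×7
  A^-4: L=4 ×27, L=6 ×1
  A^-6: L=5 ×8
  A^-8: L=6 ×1
Each group contributes A^e * Σ count * d^(L-1):
Powers of d = -A^2 - A^-2: d^2 = A^4 + 2 + A^-4; d^3 = -A^6 - 3*A^2 - 3*A^-2 - A^-6; d^4 = A^8 + 4*A^4 + 6 + 4*A^-4 + A^-8; d^5 = -A^10 - 5*A^6 - 10*A^2 - 10*A^-2 - 5*A^-6 - A^-10.
  A^8 * (d) = -A^10 - A^6
  A^6 * (4 + 4*d^2) = 4*A^10 + 12*A^6 + 4*A^2
  A^4 * (25*d + 3*d^3) = -3*A^10 - 34*A^6 - 34*A^2 - 3*A^-2
  A^2 * (21 + 34*d^2 + d^4) = A^10 + 38*A^6 + 95*A^2 + 38*A^-2 + A^-6
  A^0 * (48*d + 22*d^3) = -22*A^6 - 114*A^2 - 114*A^-2 - 22*A^-6
  A^-2 * (49*d^2 + 7*d^4) = 7*A^6 + 77*A^2 + 140*A^-2 + 77*A^-6 + 7*A^-10
  A^-4 * (27*d^3 + d^5) = -A^6 - 32*A^2 - 91*A^-2 - 91*A^-6 - 32*A^-10 - A^-14
  A^-6 * (8*d^4) = 8*A^2 + 32*A^-2 + 48*A^-6 + 32*A^-10 + 8*A^-14
  A^-8 * (d^5) = -A^2 - 5*A^-2 - 10*A^-6 - 10*A^-10 - 5*A^-14 - A^-18
Summing the groups: <K> = A^10 - A^6 + 3*A^2 - 3*A^-2 + 3*A^-6 - 3*A^-10 + 2*A^-14 - A^-18
Normalise by the writhe: (-A^3)^(-w) = (-A^3)^(-6) = A^-18, so f(A) = A^-18 * <K> = A^-8 - A^-12 + 3*A^-16 - 3*A^-20 + 3*A^-24 - 3*A^-28 + 2*A^-32 - A^-36.
Substitute A = t^(-1/4), i.e. A^e → t^(-e/4): V(t) = -t^9 + 2*t^8 - 3*t^7 + 3*t^6 - 3*t^5 + 3*t^4 - t^3 + t^2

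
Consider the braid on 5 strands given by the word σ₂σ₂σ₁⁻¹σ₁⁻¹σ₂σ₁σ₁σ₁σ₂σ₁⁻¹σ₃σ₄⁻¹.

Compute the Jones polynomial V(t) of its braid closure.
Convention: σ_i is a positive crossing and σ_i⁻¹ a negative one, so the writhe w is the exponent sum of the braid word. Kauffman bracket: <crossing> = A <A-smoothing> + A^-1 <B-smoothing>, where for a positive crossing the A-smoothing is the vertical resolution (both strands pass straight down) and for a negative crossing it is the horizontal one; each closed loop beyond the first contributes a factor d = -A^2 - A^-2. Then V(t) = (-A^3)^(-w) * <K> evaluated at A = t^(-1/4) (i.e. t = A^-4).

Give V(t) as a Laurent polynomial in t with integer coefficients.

-t^8 + 2*t^7 - 4*t^6 + 5*t^5 - 5*t^4 + 6*t^3 - 4*t^2 + 3*t - 1

Derivation:
The presented braid s2 s2 s1^-1 s1^-1 s2 s1 s1 s1 s2 s1^-1 s3 s4^-1 on 5 strands reduces by inverse Markov moves (closure unchanged at each step):
  Destabilize: the word has the form β·s4^-1 where s4^-1 occurs only as the final letter (β ∈ B_4); drop it and the last strand → 4 strands.
  Destabilize: the word has the form β·s3 where s3 occurs only as the final letter (β ∈ B_3); drop it and the last strand → 3 strands.
Reduced to β = s2 s2 s1^-1 s1^-1 s2 s1 s1 s1 s2 s1^-1 on 3 strands, 10 crossings.
Compute on β:
Braid: s2 s2 s1^-1 s1^-1 s2 s1 s1 s1 s2 s1^-1 on 3 strands, 10 crossings.
Writhe w = (#positive) - (#negative) = 7 - 3 = 4.
State-sum expansion of <K>. There are 2^10 = 1024 states.
For each crossing: s=0 is the vertical smoothing, s=1 horizontal. Crossing k contributes A^(sign_k * (1 - 2*s_k)); loop factor d = -A^2 - A^-2.
Tabulate the states by total A-exponent and number of loops L (A-exp: L × count):
  A^10: L=4 ×1
  A^8: L=3 ×7, L=5 ×3
  A^6: L=2 ×19, L=4 ×23, L=6 ×3
  A^4: L=1 ×20, L=3 ×75, L=5 ×24, L=7 ×1
  A^2: L=2 ×114, L=4 ×86, L=6 ×10
  A^0: L=1 ×51, L=3 ×155, L=5 ×45, L=7 ×1
  A^-2: L=2 ×102, L=4 ×98, L=6 ×10
  A^-4: L=3 ×89, L=5 ×30, L=7 ×1
  A^-6: L=4 ×41, L=6 ×4
  A^-8: L=5 ×10
  A^-10: L=6 ×1
Each group contributes A^e * Σ count * d^(L-1):
Powers of d = -A^2 - A^-2: d^2 = A^4 + 2 + A^-4; d^3 = -A^6 - 3*A^2 - 3*A^-2 - A^-6; d^4 = A^8 + 4*A^4 + 6 + 4*A^-4 + A^-8; d^5 = -A^10 - 5*A^6 - 10*A^2 - 10*A^-2 - 5*A^-6 - A^-10; d^6 = A^12 + 6*A^8 + 15*A^4 + 20 + 15*A^-4 + 6*A^-8 + A^-12.
  A^10 * (d^3) = -A^16 - 3*A^12 - 3*A^8 - A^4
  A^8 * (7*d^2 + 3*d^4) = 3*A^16 + 19*A^12 + 32*A^8 + 19*A^4 + 3
  A^6 * (19*d + 23*d^3 + 3*d^5) = -3*A^16 - 38*A^12 - 118*A^8 - 118*A^4 - 38 - 3*A^-4
  A^4 * (20 + 75*d^2 + 24*d^4 + d^6) = A^16 + 30*A^12 + 186*A^8 + 334*A^4 + 186 + 30*A^-4 + A^-8
  A^2 * (114*d + 86*d^3 + 10*d^5) = -10*A^12 - 136*A^8 - 472*A^4 - 472 - 136*A^-4 - 10*A^-8
  A^0 * (51 + 155*d^2 + 45*d^4 + d^6) = A^12 + 51*A^8 + 350*A^4 + 651 + 350*A^-4 + 51*A^-8 + A^-12
  A^-2 * (102*d + 98*d^3 + 10*d^5) = -10*A^8 - 148*A^4 - 496 - 496*A^-4 - 148*A^-8 - 10*A^-12
  A^-4 * (89*d^2 + 30*d^4 + d^6) = A^8 + 36*A^4 + 224 + 378*A^-4 + 224*A^-8 + 36*A^-12 + A^-16
  A^-6 * (41*d^3 + 4*d^5) = -4*A^4 - 61 - 163*A^-4 - 163*A^-8 - 61*A^-12 - 4*A^-16
  A^-8 * (10*d^4) = 10 + 40*A^-4 + 60*A^-8 + 40*A^-12 + 10*A^-16
  A^-10 * (d^5) = -1 - 5*A^-4 - 10*A^-8 - 10*A^-12 - 5*A^-16 - A^-20
Summing the groups: <K> = -A^12 + 3*A^8 - 4*A^4 + 6 - 5*A^-4 + 5*A^-8 - 4*A^-12 + 2*A^-16 - A^-20
Normalise by the writhe: (-A^3)^(-w) = (-A^3)^(-4) = A^-12, so f(A) = A^-12 * <K> = -1 + 3*A^-4 - 4*A^-8 + 6*A^-12 - 5*A^-16 + 5*A^-20 - 4*A^-24 + 2*A^-28 - A^-32.
Substitute A = t^(-1/4), i.e. A^e → t^(-e/4): V(t) = -t^8 + 2*t^7 - 4*t^6 + 5*t^5 - 5*t^4 + 6*t^3 - 4*t^2 + 3*t - 1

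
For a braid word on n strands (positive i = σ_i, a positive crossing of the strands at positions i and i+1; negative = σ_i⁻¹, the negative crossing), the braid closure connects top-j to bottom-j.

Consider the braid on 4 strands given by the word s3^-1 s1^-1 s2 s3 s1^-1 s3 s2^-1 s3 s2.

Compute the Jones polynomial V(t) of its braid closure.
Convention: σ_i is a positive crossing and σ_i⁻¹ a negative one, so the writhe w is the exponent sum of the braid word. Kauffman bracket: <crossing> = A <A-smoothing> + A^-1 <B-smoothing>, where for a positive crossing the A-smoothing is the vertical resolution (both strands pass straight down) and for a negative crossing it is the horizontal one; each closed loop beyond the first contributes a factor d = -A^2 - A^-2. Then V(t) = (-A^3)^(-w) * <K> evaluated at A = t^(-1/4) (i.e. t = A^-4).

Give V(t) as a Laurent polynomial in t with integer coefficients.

-t^5 + 2*t^4 - 2*t^3 + 3*t^2 - 3*t + 3 - 2*t^-1 + t^-2

Derivation:
Braid: s3^-1 s1^-1 s2 s3 s1^-1 s3 s2^-1 s3 s2 on 4 strands, 9 crossings.
Writhe w = (#positive) - (#negative) = 5 - 4 = 1.
Computing the Kauffman bracket via state sum. There are 2^9 = 512 states.
Each crossing splits two ways (0=vertical, 1=horizontal). The state's weight is A^(#A-smoothings - #B-smoothings) * d^(loops - 1).
Tabulate the states by total A-exponent and number of loops L (A-exp: L × count):
  A^9: L=2 ×1
  A^7: L=1 ×3, L=3 ×6
  A^5: L=2 ×26, L=4 ×10
  A^3: L=1 ×21, L=3 ×58, L=5 ×5
  A^1: L=2 ×86, L=4 ×39, L=6 ×1
  A^-1: L=1 ×35, L=3 ×80, L=5 ×11
  A^-3: L=2 ×53, L=4 ×30, L=6 ×1
  A^-5: L=3 ×32, L=5 ×4
  A^-7: L=4 ×9
  A^-9: L=5 ×1
Each group contributes A^e * Σ count * d^(L-1):
Powers of d = -A^2 - A^-2: d^2 = A^4 + 2 + A^-4; d^3 = -A^6 - 3*A^2 - 3*A^-2 - A^-6; d^4 = A^8 + 4*A^4 + 6 + 4*A^-4 + A^-8; d^5 = -A^10 - 5*A^6 - 10*A^2 - 10*A^-2 - 5*A^-6 - A^-10.
  A^9 * (d) = -A^11 - A^7
  A^7 * (3 + 6*d^2) = 6*A^11 + 15*A^7 + 6*A^3
  A^5 * (26*d + 10*d^3) = -10*A^11 - 56*A^7 - 56*A^3 - 10*A^-1
  A^3 * (21 + 58*d^2 + 5*d^4) = 5*A^11 + 78*A^7 + 167*A^3 + 78*A^-1 + 5*A^-5
  A^1 * (86*d + 39*d^3 + d^5) = -A^11 - 44*A^7 - 213*A^3 - 213*A^-1 - 44*A^-5 - A^-9
  A^-1 * (35 + 80*d^2 + 11*d^4) = 11*A^7 + 124*A^3 + 261*A^-1 + 124*A^-5 + 11*A^-9
  A^-3 * (53*d + 30*d^3 + d^5) = -A^7 - 35*A^3 - 153*A^-1 - 153*A^-5 - 35*A^-9 - A^-13
  A^-5 * (32*d^2 + 4*d^4) = 4*A^3 + 48*A^-1 + 88*A^-5 + 48*A^-9 + 4*A^-13
  A^-7 * (9*d^3) = -9*A^-1 - 27*A^-5 - 27*A^-9 - 9*A^-13
  A^-9 * (d^4) = A^-1 + 4*A^-5 + 6*A^-9 + 4*A^-13 + A^-17
Summing the groups: <K> = -A^11 + 2*A^7 - 3*A^3 + 3*A^-1 - 3*A^-5 + 2*A^-9 - 2*A^-13 + A^-17
Normalise by the writhe: (-A^3)^(-w) = (-A^3)^(-1) = -A^-3, so f(A) = -A^-3 * <K> = A^8 - 2*A^4 + 3 - 3*A^-4 + 3*A^-8 - 2*A^-12 + 2*A^-16 - A^-20.
Substitute A = t^(-1/4), i.e. A^e → t^(-e/4): V(t) = -t^5 + 2*t^4 - 2*t^3 + 3*t^2 - 3*t + 3 - 2*t^-1 + t^-2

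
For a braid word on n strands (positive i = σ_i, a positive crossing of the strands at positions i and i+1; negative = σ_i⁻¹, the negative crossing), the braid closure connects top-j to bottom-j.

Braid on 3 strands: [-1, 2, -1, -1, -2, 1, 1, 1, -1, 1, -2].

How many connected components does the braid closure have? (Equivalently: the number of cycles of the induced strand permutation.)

2

Derivation:
Track the strand permutation on 3 strands, starting from identity.
  step 1: s1^-1 swaps positions 1,2 -> [2 1 3]
  step 2: s2 swaps positions 2,3 -> [2 3 1]
  step 3: s1^-1 swaps positions 1,2 -> [3 2 1]
  step 4: s1^-1 swaps positions 1,2 -> [2 3 1]
  step 5: s2^-1 swaps positions 2,3 -> [2 1 3]
  step 6: s1 swaps positions 1,2 -> [1 2 3]
  step 7: s1 swaps positions 1,2 -> [2 1 3]
  step 8: s1 swaps positions 1,2 -> [1 2 3]
  step 9: s1^-1 swaps positions 1,2 -> [2 1 3]
  step 10: s1 swaps positions 1,2 -> [1 2 3]
  step 11: s2^-1 swaps positions 2,3 -> [1 3 2]
Final permutation (position -> original strand): [1 3 2]
Closure components = cycle count of this permutation = 2.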